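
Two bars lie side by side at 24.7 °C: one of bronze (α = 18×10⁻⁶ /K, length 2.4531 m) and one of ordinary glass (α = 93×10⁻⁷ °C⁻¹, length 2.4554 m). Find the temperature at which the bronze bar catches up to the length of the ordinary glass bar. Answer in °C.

T = 132.6 °C

Equal length when α₁L₁ΔT − α₂L₂ΔT = L₂ − L₁ = 2.30×10⁻³ m
α₁L₁ = 4.41558×10⁻⁵, α₂L₂ = 2.283522×10⁻⁵ → Δ(αL) = 2.132058×10⁻⁵ m/K
ΔT = 2.30×10⁻³ / 2.132058×10⁻⁵ = 107.877 K, so T = 24.7 + 107.877 = 132.577 °C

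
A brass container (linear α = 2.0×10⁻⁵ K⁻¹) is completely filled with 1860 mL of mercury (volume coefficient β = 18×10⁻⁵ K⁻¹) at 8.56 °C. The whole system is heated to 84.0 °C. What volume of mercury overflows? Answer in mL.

16.8 mL

The container also expands: β_container ≈ 3α = 6.0×10⁻⁵ /K
Net overflow = V₀(β_liq − 3α_cont)ΔT
β − 3α = 1.80×10⁻⁴ − 6.0×10⁻⁵ = 1.20×10⁻⁴ /K; ΔT = 75.44 K
ΔV = 1860 × 1.20×10⁻⁴ × 75.44 = 16.8 mL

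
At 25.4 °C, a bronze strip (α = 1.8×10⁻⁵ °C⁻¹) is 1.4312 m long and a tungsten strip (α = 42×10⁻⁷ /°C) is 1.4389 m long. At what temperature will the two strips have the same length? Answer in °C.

L₁(1 + α₁ΔT) = L₂(1 + α₂ΔT) ⇒ ΔT = (L₂ − L₁)/(α₁L₁ − α₂L₂)
L₂ − L₁ = 1.4389 − 1.4312 = 7.70×10⁻³ m
α₁L₁ − α₂L₂ = 1.8×10⁻⁵×1.4312 − 42×10⁻⁷×1.4389 = 1.971822×10⁻⁵ m/K
ΔT = 7.70×10⁻³ / 1.971822×10⁻⁵ = 390.502 K
T = 25.4 + 390.502 = 415.902 °C

T = 415.9 °C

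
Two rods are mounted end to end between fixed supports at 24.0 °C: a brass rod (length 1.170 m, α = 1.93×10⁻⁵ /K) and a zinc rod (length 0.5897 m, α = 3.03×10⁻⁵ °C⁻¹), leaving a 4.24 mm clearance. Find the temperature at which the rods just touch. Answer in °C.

T = 129 °C

Gap closes when ΔL₁ + ΔL₂ = 4.24 mm = 4.24×10⁻³ m
(α₁L₁ + α₂L₂)ΔT = g
α₁L₁ + α₂L₂ = 1.93×10⁻⁵×1.170 + 3.03×10⁻⁵×0.5897 = 4.044891×10⁻⁵ m/K
ΔT = 4.24×10⁻³ / 4.044891×10⁻⁵ = 104.82 K
T = 24.0 + 104.82 = 128.82 °C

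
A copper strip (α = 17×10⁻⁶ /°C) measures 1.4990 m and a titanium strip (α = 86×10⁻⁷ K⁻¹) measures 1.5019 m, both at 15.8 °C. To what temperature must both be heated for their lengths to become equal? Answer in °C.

L₁(1 + α₁ΔT) = L₂(1 + α₂ΔT) ⇒ ΔT = (L₂ − L₁)/(α₁L₁ − α₂L₂)
L₂ − L₁ = 1.5019 − 1.4990 = 2.90×10⁻³ m
α₁L₁ − α₂L₂ = 17×10⁻⁶×1.4990 − 86×10⁻⁷×1.5019 = 1.256666×10⁻⁵ m/K
ΔT = 2.90×10⁻³ / 1.256666×10⁻⁵ = 230.769 K
T = 15.8 + 230.769 = 246.569 °C

T = 246.6 °C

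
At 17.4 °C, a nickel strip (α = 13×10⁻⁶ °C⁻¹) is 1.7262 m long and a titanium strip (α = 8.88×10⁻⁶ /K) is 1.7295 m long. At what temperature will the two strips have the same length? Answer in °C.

Equal length when α₁L₁ΔT − α₂L₂ΔT = L₂ − L₁ = 3.30×10⁻³ m
α₁L₁ = 2.24406×10⁻⁵, α₂L₂ = 1.535796×10⁻⁵ → Δ(αL) = 7.08264×10⁻⁶ m/K
ΔT = 3.30×10⁻³ / 7.08264×10⁻⁶ = 465.928 K, so T = 17.4 + 465.928 = 483.328 °C

T = 483.3 °C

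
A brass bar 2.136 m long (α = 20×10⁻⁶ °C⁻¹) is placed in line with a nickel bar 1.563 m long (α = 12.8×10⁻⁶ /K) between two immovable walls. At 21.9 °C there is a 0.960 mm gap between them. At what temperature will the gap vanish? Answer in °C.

T = 37.2 °C

Gap closes when ΔL₁ + ΔL₂ = 0.960 mm = 9.60×10⁻⁴ m
(α₁L₁ + α₂L₂)ΔT = g
α₁L₁ + α₂L₂ = 20×10⁻⁶×2.136 + 12.8×10⁻⁶×1.563 = 6.27264×10⁻⁵ m/K
ΔT = 9.60×10⁻⁴ / 6.27264×10⁻⁵ = 15.305 K
T = 21.9 + 15.305 = 37.205 °C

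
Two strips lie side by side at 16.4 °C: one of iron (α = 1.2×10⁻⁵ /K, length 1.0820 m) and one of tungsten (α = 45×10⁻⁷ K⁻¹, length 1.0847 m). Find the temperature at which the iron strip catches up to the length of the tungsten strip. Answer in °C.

T = 349.6 °C

Equal length when α₁L₁ΔT − α₂L₂ΔT = L₂ − L₁ = 2.70×10⁻³ m
α₁L₁ = 1.2984×10⁻⁵, α₂L₂ = 4.88115×10⁻⁶ → Δ(αL) = 8.10285×10⁻⁶ m/K
ΔT = 2.70×10⁻³ / 8.10285×10⁻⁶ = 333.216 K, so T = 16.4 + 333.216 = 349.616 °C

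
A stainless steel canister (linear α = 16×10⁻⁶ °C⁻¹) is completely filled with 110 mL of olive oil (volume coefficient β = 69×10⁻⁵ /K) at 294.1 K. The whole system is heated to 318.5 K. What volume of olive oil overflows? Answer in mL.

The canister also expands: β_container ≈ 3α = 4.8×10⁻⁵ /K
Net overflow = V₀(β_liq − 3α_cont)ΔT
β − 3α = 6.90×10⁻⁴ − 4.8×10⁻⁵ = 6.42×10⁻⁴ /K; ΔT = 24.4 K
ΔV = 110 × 6.42×10⁻⁴ × 24.4 = 1.72 mL

1.72 mL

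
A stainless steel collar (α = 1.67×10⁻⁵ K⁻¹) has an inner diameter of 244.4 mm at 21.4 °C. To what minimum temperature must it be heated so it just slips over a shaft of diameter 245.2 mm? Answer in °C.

Required Δd = 245.2 − 244.4 = 0.8 mm
Δd = αd₀ΔT ⇒ ΔT = Δd/(αd₀) = 0.8 / (1.67×10⁻⁵ × 244.4) = 196.01 K
T_min = 21.4 + 196.01 = 217.41 °C

T = 217 °C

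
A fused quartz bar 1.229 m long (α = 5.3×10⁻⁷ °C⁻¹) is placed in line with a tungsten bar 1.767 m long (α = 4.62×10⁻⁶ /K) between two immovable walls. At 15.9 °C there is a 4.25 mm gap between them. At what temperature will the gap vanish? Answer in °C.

T = 498 °C

Gap closes when ΔL₁ + ΔL₂ = 4.25 mm = 4.25×10⁻³ m
(α₁L₁ + α₂L₂)ΔT = g
α₁L₁ + α₂L₂ = 5.3×10⁻⁷×1.229 + 4.62×10⁻⁶×1.767 = 8.81491×10⁻⁶ m/K
ΔT = 4.25×10⁻³ / 8.81491×10⁻⁶ = 482.14 K
T = 15.9 + 482.14 = 498.04 °C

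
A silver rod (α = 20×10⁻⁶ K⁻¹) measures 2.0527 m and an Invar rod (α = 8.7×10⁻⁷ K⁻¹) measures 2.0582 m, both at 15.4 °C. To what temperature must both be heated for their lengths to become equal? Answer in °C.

T = 155.5 °C

Equal length when α₁L₁ΔT − α₂L₂ΔT = L₂ − L₁ = 5.50×10⁻³ m
α₁L₁ = 4.1054×10⁻⁵, α₂L₂ = 1.790634×10⁻⁶ → Δ(αL) = 3.9263366×10⁻⁵ m/K
ΔT = 5.50×10⁻³ / 3.9263366×10⁻⁵ = 140.080 K, so T = 15.4 + 140.080 = 155.480 °C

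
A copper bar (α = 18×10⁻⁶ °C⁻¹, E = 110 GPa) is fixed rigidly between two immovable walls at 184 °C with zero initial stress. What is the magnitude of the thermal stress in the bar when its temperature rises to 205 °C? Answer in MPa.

Fully constrained: the free strain ε = αΔT is blocked, so σ = Eε = EαΔT.
|ΔT| = 21 K
σ = 110×10⁹ × 18×10⁻⁶ × 21 = 4.16×10⁷ Pa

σ = 41.6 MPa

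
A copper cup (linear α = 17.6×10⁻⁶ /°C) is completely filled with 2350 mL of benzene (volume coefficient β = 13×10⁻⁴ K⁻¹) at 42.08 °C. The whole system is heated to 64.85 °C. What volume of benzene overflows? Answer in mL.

66.7 mL

The cup also expands: β_container ≈ 3α = 5.28×10⁻⁵ /K
Net overflow = V₀(β_liq − 3α_cont)ΔT
β − 3α = 1.30×10⁻³ − 5.28×10⁻⁵ = 1.2472×10⁻³ /K; ΔT = 22.77 K
ΔV = 2350 × 1.2472×10⁻³ × 22.77 = 66.7 mL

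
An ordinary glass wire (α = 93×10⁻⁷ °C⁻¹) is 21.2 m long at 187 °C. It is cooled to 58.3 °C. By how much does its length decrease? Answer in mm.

|ΔT| = |58.3 − 187| = 128.7 K
ΔL = αL₀ΔT = (93×10⁻⁷)(21.2)(128.7) = 2.54×10⁻² m

ΔL = 25.4 mm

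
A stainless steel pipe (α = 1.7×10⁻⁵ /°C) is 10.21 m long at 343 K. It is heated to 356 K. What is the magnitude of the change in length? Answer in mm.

|ΔT| = |356 − 343| = 13 K
ΔL = αL₀ΔT = (1.7×10⁻⁵)(10.21)(13) = 2.26×10⁻³ m

ΔL = 2.26 mm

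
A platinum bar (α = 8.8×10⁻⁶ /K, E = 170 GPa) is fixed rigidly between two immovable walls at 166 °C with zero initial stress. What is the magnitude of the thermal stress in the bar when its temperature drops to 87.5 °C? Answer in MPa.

Fully constrained: the free strain ε = αΔT is blocked, so σ = Eε = EαΔT.
|ΔT| = 78.5 K
σ = 170×10⁹ × 8.8×10⁻⁶ × 78.5 = 1.17×10⁸ Pa

σ = 117 MPa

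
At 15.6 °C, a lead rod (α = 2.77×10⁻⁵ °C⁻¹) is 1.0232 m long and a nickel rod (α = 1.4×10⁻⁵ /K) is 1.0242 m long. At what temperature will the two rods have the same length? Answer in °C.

Equal length when α₁L₁ΔT − α₂L₂ΔT = L₂ − L₁ = 1.00×10⁻³ m
α₁L₁ = 2.834264×10⁻⁵, α₂L₂ = 1.43388×10⁻⁵ → Δ(αL) = 1.400384×10⁻⁵ m/K
ΔT = 1.00×10⁻³ / 1.400384×10⁻⁵ = 71.4090 K, so T = 15.6 + 71.4090 = 87.0090 °C

T = 87.01 °C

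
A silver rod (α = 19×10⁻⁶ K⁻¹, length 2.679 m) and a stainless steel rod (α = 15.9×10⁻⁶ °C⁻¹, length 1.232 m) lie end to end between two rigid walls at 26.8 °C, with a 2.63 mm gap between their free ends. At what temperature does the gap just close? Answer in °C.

α₁L₁ = 5.0901×10⁻⁵ m/K, α₂L₂ = 1.95888×10⁻⁵ m/K → total 7.04898×10⁻⁵ m/K
ΔT = g/(α₁L₁+α₂L₂) = 2.63×10⁻³ / 7.04898×10⁻⁵ = 37.310 K
T = 26.8 + 37.310 = 64.110 °C

T = 64.1 °C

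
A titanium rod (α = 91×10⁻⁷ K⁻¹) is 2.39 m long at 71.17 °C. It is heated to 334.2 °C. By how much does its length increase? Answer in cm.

ΔL = 0.572 cm

|ΔT| = |334.2 − 71.17| = 263.03 K
ΔL = αL₀ΔT = (91×10⁻⁷)(2.39)(263.03) = 5.72×10⁻³ m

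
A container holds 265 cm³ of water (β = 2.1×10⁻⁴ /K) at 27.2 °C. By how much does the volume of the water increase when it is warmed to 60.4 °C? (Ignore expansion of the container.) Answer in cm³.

|ΔT| = |60.4 − 27.2| = 33.2 K
ΔV = βV₀ΔT = (2.1×10⁻⁴)(265)(33.2) = 1.85 cm³

ΔV = 1.85 cm³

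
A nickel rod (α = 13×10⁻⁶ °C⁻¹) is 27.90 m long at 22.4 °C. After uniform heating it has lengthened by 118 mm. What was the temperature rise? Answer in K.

ΔT = 325 K

ΔL = αL₀ΔT ⇒ ΔT = ΔL / (αL₀)
ΔT = 118×10⁻³ m / (13×10⁻⁶ × 27.90 m) = 325.34 K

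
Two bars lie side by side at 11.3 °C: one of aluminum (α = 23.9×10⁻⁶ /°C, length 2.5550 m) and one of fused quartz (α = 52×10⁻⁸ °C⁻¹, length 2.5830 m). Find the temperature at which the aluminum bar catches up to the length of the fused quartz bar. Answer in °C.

L₁(1 + α₁ΔT) = L₂(1 + α₂ΔT) ⇒ ΔT = (L₂ − L₁)/(α₁L₁ − α₂L₂)
L₂ − L₁ = 2.5830 − 2.5550 = 2.80×10⁻² m
α₁L₁ − α₂L₂ = 23.9×10⁻⁶×2.5550 − 52×10⁻⁸×2.5830 = 5.972134×10⁻⁵ m/K
ΔT = 2.80×10⁻² / 5.972134×10⁻⁵ = 468.844 K
T = 11.3 + 468.844 = 480.144 °C

T = 480.1 °C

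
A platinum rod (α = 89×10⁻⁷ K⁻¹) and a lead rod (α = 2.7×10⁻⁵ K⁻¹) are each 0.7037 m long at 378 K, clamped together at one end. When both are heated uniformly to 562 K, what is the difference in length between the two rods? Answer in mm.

2.34 mm

ΔT = 184 K
platinum: ΔL = 89×10⁻⁷ × 0.7037 m × 184 = 1.1524×10⁻³ m = 1.1524 mm
lead: ΔL = 2.7×10⁻⁵ × 0.7037 m × 184 = 3.4960×10⁻³ m = 3.4960 mm
difference = 3.4960 − 1.1524 = 2.3436 mm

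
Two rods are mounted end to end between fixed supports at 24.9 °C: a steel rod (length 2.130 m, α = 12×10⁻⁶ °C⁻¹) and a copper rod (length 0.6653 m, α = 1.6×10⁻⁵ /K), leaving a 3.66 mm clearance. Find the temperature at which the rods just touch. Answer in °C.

α₁L₁ = 2.556×10⁻⁵ m/K, α₂L₂ = 1.06448×10⁻⁵ m/K → total 3.62048×10⁻⁵ m/K
ΔT = g/(α₁L₁+α₂L₂) = 3.66×10⁻³ / 3.62048×10⁻⁵ = 101.09 K
T = 24.9 + 101.09 = 125.99 °C

T = 126 °C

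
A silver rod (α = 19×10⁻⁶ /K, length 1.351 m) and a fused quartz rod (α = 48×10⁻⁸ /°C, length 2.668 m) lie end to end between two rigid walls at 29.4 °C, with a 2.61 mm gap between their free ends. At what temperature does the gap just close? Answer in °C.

T = 126 °C

α₁L₁ = 2.5669×10⁻⁵ m/K, α₂L₂ = 1.28064×10⁻⁶ m/K → total 2.694964×10⁻⁵ m/K
ΔT = g/(α₁L₁+α₂L₂) = 2.61×10⁻³ / 2.694964×10⁻⁵ = 96.85 K
T = 29.4 + 96.85 = 126.25 °C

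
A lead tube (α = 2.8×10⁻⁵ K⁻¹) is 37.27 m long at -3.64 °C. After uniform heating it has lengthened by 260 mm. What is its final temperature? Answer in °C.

T = 246 °C

ΔL = αL₀ΔT ⇒ ΔT = ΔL / (αL₀)
ΔT = 260×10⁻³ m / (2.8×10⁻⁵ × 37.27 m) = 249.15 K
T = -3.64 + 249.15 = 245.51 °C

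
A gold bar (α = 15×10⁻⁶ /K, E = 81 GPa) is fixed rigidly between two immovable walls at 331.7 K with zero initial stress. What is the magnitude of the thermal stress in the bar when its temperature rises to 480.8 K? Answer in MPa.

σ = 181 MPa

Fully constrained: the free strain ε = αΔT is blocked, so σ = Eε = EαΔT.
|ΔT| = 149.1 K
σ = 81.0×10⁹ × 15×10⁻⁶ × 149.1 = 1.81×10⁸ Pa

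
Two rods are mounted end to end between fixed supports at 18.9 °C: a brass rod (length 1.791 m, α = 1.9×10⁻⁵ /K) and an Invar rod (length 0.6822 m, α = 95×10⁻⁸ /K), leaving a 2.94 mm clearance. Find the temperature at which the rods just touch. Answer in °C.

Gap closes when ΔL₁ + ΔL₂ = 2.94 mm = 2.94×10⁻³ m
(α₁L₁ + α₂L₂)ΔT = g
α₁L₁ + α₂L₂ = 1.9×10⁻⁵×1.791 + 95×10⁻⁸×0.6822 = 3.467709×10⁻⁵ m/K
ΔT = 2.94×10⁻³ / 3.467709×10⁻⁵ = 84.78 K
T = 18.9 + 84.78 = 103.68 °C

T = 104 °C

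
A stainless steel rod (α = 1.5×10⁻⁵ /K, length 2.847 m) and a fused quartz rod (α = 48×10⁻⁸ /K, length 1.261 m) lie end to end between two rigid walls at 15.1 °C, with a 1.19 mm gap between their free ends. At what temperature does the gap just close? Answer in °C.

α₁L₁ = 4.2705×10⁻⁵ m/K, α₂L₂ = 6.0528×10⁻⁷ m/K → total 4.331028×10⁻⁵ m/K
ΔT = g/(α₁L₁+α₂L₂) = 1.19×10⁻³ / 4.331028×10⁻⁵ = 27.476 K
T = 15.1 + 27.476 = 42.576 °C

T = 42.6 °C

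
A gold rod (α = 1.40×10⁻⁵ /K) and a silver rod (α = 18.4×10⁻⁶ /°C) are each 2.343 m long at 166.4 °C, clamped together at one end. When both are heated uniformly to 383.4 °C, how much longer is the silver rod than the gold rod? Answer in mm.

ΔT = 217.0 K
gold: ΔL = 1.40×10⁻⁵ × 2.343 m × 217.0 = 7.1180×10⁻³ m = 7.1180 mm
silver: ΔL = 18.4×10⁻⁶ × 2.343 m × 217.0 = 9.3551×10⁻³ m = 9.3551 mm
difference = 9.3551 − 7.1180 = 2.2371 mm

2.24 mm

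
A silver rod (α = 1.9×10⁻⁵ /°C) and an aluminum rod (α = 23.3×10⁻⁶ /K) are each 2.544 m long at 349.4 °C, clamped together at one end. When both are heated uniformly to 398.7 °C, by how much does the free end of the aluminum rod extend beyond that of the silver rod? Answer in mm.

ΔT = 49.3 K
silver: ΔL = 1.9×10⁻⁵ × 2.544 m × 49.3 = 2.3830×10⁻³ m = 2.3830 mm
aluminum: ΔL = 23.3×10⁻⁶ × 2.544 m × 49.3 = 2.9223×10⁻³ m = 2.9223 mm
difference = 2.9223 − 2.3830 = 0.5393 mm

0.539 mm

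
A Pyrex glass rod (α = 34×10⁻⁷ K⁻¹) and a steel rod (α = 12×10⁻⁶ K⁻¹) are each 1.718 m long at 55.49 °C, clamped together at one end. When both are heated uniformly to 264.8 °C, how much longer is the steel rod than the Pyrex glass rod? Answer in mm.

3.09 mm

ΔT = 209.31 K
Pyrex glass: ΔL = 34×10⁻⁷ × 1.718 m × 209.31 = 1.2226×10⁻³ m = 1.2226 mm
steel: ΔL = 12×10⁻⁶ × 1.718 m × 209.31 = 4.3151×10⁻³ m = 4.3151 mm
difference = 4.3151 − 1.2226 = 3.0925 mm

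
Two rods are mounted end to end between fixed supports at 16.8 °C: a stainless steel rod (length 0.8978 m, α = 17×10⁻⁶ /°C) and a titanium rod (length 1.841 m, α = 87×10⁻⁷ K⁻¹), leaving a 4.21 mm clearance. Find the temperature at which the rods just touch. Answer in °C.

T = 151 °C

α₁L₁ = 1.52626×10⁻⁵ m/K, α₂L₂ = 1.60167×10⁻⁵ m/K → total 3.12793×10⁻⁵ m/K
ΔT = g/(α₁L₁+α₂L₂) = 4.21×10⁻³ / 3.12793×10⁻⁵ = 134.59 K
T = 16.8 + 134.59 = 151.39 °C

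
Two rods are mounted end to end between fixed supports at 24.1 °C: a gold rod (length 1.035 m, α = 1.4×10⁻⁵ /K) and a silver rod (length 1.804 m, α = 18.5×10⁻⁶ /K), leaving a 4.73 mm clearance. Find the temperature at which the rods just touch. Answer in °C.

α₁L₁ = 1.449×10⁻⁵ m/K, α₂L₂ = 3.3374×10⁻⁵ m/K → total 4.7864×10⁻⁵ m/K
ΔT = g/(α₁L₁+α₂L₂) = 4.73×10⁻³ / 4.7864×10⁻⁵ = 98.82 K
T = 24.1 + 98.82 = 122.92 °C

T = 123 °C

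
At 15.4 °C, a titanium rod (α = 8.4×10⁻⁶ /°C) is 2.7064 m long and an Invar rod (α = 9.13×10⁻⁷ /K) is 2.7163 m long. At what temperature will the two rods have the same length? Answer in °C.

T = 504.2 °C

L₁(1 + α₁ΔT) = L₂(1 + α₂ΔT) ⇒ ΔT = (L₂ − L₁)/(α₁L₁ − α₂L₂)
L₂ − L₁ = 2.7163 − 2.7064 = 9.90×10⁻³ m
α₁L₁ − α₂L₂ = 8.4×10⁻⁶×2.7064 − 9.13×10⁻⁷×2.7163 = 2.02537781×10⁻⁵ m/K
ΔT = 9.90×10⁻³ / 2.02537781×10⁻⁵ = 488.798 K
T = 15.4 + 488.798 = 504.198 °C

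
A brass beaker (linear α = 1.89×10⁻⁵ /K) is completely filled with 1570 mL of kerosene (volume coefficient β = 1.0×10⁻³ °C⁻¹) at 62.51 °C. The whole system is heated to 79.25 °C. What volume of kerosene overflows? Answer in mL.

24.8 mL

The beaker also expands: β_container ≈ 3α = 5.67×10⁻⁵ /K
Net overflow = V₀(β_liq − 3α_cont)ΔT
β − 3α = 1.00×10⁻³ − 5.67×10⁻⁵ = 9.433×10⁻⁴ /K; ΔT = 16.74 K
ΔV = 1570 × 9.433×10⁻⁴ × 16.74 = 24.8 mL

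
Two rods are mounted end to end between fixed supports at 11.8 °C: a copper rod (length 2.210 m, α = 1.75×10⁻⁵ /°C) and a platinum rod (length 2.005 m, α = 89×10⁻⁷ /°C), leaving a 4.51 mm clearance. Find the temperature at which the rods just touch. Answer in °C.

T = 91.6 °C

Gap closes when ΔL₁ + ΔL₂ = 4.51 mm = 4.51×10⁻³ m
(α₁L₁ + α₂L₂)ΔT = g
α₁L₁ + α₂L₂ = 1.75×10⁻⁵×2.210 + 89×10⁻⁷×2.005 = 5.65195×10⁻⁵ m/K
ΔT = 4.51×10⁻³ / 5.65195×10⁻⁵ = 79.795 K
T = 11.8 + 79.795 = 91.595 °C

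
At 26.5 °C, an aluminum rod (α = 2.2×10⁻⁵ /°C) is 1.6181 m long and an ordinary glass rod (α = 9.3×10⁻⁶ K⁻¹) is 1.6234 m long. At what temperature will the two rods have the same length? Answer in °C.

T = 285.0 °C

Equal length when α₁L₁ΔT − α₂L₂ΔT = L₂ − L₁ = 5.30×10⁻³ m
α₁L₁ = 3.55982×10⁻⁵, α₂L₂ = 1.509762×10⁻⁵ → Δ(αL) = 2.050058×10⁻⁵ m/K
ΔT = 5.30×10⁻³ / 2.050058×10⁻⁵ = 258.529 K, so T = 26.5 + 258.529 = 285.029 °C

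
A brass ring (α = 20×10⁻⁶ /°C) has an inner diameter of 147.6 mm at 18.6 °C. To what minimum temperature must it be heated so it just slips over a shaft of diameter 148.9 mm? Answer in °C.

T = 459 °C

Required Δd = 148.9 − 147.6 = 1.3 mm
Δd = αd₀ΔT ⇒ ΔT = Δd/(αd₀) = 1.3 / (20×10⁻⁶ × 147.6) = 440.38 K
T_min = 18.6 + 440.38 = 458.98 °C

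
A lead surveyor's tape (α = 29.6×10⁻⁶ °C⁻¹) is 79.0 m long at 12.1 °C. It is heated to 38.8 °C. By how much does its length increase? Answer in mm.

ΔL = 62.4 mm

|ΔT| = |38.8 − 12.1| = 26.7 K
ΔL = αL₀ΔT = (29.6×10⁻⁶)(79.0)(26.7) = 6.24×10⁻² m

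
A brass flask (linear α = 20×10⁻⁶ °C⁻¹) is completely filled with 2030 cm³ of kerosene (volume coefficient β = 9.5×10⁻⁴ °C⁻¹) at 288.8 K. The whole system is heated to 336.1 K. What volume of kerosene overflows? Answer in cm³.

85.5 cm³

The flask also expands: β_container ≈ 3α = 6.0×10⁻⁵ /K
Net overflow = V₀(β_liq − 3α_cont)ΔT
β − 3α = 9.50×10⁻⁴ − 6.0×10⁻⁵ = 8.90×10⁻⁴ /K; ΔT = 47.3 K
ΔV = 2030 × 8.90×10⁻⁴ × 47.3 = 85.5 cm³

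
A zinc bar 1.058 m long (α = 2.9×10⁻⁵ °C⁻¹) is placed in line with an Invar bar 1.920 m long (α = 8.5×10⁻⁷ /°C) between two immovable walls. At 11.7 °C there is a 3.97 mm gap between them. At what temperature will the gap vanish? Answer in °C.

T = 135 °C

Gap closes when ΔL₁ + ΔL₂ = 3.97 mm = 3.97×10⁻³ m
(α₁L₁ + α₂L₂)ΔT = g
α₁L₁ + α₂L₂ = 2.9×10⁻⁵×1.058 + 8.5×10⁻⁷×1.920 = 3.2314×10⁻⁵ m/K
ΔT = 3.97×10⁻³ / 3.2314×10⁻⁵ = 122.86 K
T = 11.7 + 122.86 = 134.56 °C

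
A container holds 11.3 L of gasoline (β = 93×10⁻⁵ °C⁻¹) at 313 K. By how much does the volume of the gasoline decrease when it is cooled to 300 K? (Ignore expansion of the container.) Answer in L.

|ΔT| = |300 − 313| = 13 K
ΔV = βV₀ΔT = (93×10⁻⁵)(11.3)(13) = 0.137 L

ΔV = 0.137 L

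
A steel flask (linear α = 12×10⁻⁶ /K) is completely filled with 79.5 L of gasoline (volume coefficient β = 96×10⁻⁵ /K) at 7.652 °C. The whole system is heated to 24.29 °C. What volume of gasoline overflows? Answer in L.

The flask also expands: β_container ≈ 3α = 3.6×10⁻⁵ /K
Net overflow = V₀(β_liq − 3α_cont)ΔT
β − 3α = 9.60×10⁻⁴ − 3.6×10⁻⁵ = 9.24×10⁻⁴ /K; ΔT = 16.638 K
ΔV = 79.5 × 9.24×10⁻⁴ × 16.638 = 1.22 L

1.22 L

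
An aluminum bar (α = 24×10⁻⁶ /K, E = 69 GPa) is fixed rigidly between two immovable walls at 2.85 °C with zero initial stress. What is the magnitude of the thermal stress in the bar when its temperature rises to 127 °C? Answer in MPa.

σ = 206 MPa

Fully constrained: the free strain ε = αΔT is blocked, so σ = Eε = EαΔT.
|ΔT| = 124.15 K
σ = 69.0×10⁹ × 24×10⁻⁶ × 124.15 = 2.06×10⁸ Pa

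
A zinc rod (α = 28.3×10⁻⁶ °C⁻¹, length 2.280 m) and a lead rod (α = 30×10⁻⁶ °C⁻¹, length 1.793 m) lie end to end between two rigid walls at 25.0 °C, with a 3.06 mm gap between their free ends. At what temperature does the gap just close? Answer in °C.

Gap closes when ΔL₁ + ΔL₂ = 3.06 mm = 3.06×10⁻³ m
(α₁L₁ + α₂L₂)ΔT = g
α₁L₁ + α₂L₂ = 28.3×10⁻⁶×2.280 + 30×10⁻⁶×1.793 = 1.18314×10⁻⁴ m/K
ΔT = 3.06×10⁻³ / 1.18314×10⁻⁴ = 25.863 K
T = 25.0 + 25.863 = 50.863 °C

T = 50.9 °C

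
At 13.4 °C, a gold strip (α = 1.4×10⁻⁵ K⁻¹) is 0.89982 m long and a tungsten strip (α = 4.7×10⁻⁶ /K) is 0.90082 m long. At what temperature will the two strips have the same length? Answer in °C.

T = 133.0 °C

L₁(1 + α₁ΔT) = L₂(1 + α₂ΔT) ⇒ ΔT = (L₂ − L₁)/(α₁L₁ − α₂L₂)
L₂ − L₁ = 0.90082 − 0.89982 = 1.00×10⁻³ m
α₁L₁ − α₂L₂ = 1.4×10⁻⁵×0.89982 − 4.7×10⁻⁶×0.90082 = 8.363626×10⁻⁶ m/K
ΔT = 1.00×10⁻³ / 8.363626×10⁻⁶ = 119.565 K
T = 13.4 + 119.565 = 132.965 °C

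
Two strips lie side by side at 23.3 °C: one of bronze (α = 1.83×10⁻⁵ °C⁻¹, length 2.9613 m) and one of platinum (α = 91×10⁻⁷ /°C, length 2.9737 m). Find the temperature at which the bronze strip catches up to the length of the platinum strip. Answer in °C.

T = 480.3 °C

Equal length when α₁L₁ΔT − α₂L₂ΔT = L₂ − L₁ = 1.24×10⁻² m
α₁L₁ = 5.419179×10⁻⁵, α₂L₂ = 2.706067×10⁻⁵ → Δ(αL) = 2.713112×10⁻⁵ m/K
ΔT = 1.24×10⁻² / 2.713112×10⁻⁵ = 457.040 K, so T = 23.3 + 457.040 = 480.340 °C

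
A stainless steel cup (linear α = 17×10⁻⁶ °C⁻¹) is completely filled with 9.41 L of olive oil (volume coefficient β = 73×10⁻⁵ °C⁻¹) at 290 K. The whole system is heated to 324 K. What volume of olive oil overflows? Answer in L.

The cup also expands: β_container ≈ 3α = 5.1×10⁻⁵ /K
Net overflow = V₀(β_liq − 3α_cont)ΔT
β − 3α = 7.30×10⁻⁴ − 5.1×10⁻⁵ = 6.79×10⁻⁴ /K; ΔT = 34 K
ΔV = 9.41 × 6.79×10⁻⁴ × 34 = 0.217 L

0.217 L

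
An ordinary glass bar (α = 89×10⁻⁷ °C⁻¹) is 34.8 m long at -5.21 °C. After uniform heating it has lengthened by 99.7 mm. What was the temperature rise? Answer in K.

ΔT = 322 K

ΔL = αL₀ΔT ⇒ ΔT = ΔL / (αL₀)
ΔT = 99.7×10⁻³ m / (89×10⁻⁷ × 34.8 m) = 321.90 K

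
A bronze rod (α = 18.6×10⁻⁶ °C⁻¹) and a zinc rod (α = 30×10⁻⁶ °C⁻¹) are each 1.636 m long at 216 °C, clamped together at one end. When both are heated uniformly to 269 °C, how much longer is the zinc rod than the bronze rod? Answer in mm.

0.988 mm

ΔT = 53 K
bronze: ΔL = 18.6×10⁻⁶ × 1.636 m × 53 = 1.6128×10⁻³ m = 1.6128 mm
zinc: ΔL = 30×10⁻⁶ × 1.636 m × 53 = 2.6012×10⁻³ m = 2.6012 mm
difference = 2.6012 − 1.6128 = 0.9884 mm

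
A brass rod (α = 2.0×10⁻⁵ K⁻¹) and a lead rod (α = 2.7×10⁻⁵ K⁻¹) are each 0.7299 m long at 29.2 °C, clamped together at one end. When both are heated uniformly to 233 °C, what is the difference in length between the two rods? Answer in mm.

1.04 mm

ΔT = 203.8 K
brass: ΔL = 2.0×10⁻⁵ × 0.7299 m × 203.8 = 2.9751×10⁻³ m = 2.9751 mm
lead: ΔL = 2.7×10⁻⁵ × 0.7299 m × 203.8 = 4.0163×10⁻³ m = 4.0163 mm
difference = 4.0163 − 2.9751 = 1.0412 mm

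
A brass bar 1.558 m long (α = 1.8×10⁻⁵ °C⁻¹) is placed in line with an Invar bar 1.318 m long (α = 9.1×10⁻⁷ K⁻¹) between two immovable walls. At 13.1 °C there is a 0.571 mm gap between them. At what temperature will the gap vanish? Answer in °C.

α₁L₁ = 2.8044×10⁻⁵ m/K, α₂L₂ = 1.19938×10⁻⁶ m/K → total 2.924338×10⁻⁵ m/K
ΔT = g/(α₁L₁+α₂L₂) = 5.71×10⁻⁴ / 2.924338×10⁻⁵ = 19.526 K
T = 13.1 + 19.526 = 32.626 °C

T = 32.6 °C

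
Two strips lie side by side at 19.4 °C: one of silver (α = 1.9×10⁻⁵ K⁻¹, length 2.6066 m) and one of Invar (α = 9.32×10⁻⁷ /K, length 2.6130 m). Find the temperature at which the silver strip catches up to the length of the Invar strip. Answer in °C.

T = 155.3 °C

Equal length when α₁L₁ΔT − α₂L₂ΔT = L₂ − L₁ = 6.40×10⁻³ m
α₁L₁ = 4.95254×10⁻⁵, α₂L₂ = 2.435316×10⁻⁶ → Δ(αL) = 4.7090084×10⁻⁵ m/K
ΔT = 6.40×10⁻³ / 4.7090084×10⁻⁵ = 135.910 K, so T = 19.4 + 135.910 = 155.310 °C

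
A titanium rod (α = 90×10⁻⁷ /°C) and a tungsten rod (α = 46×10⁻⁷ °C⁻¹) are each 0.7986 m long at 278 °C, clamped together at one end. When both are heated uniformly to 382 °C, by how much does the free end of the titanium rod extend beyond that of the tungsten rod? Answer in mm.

ΔT = 104 K
titanium: ΔL = 90×10⁻⁷ × 0.7986 m × 104 = 7.4749×10⁻⁴ m = 0.74749 mm
tungsten: ΔL = 46×10⁻⁷ × 0.7986 m × 104 = 3.8205×10⁻⁴ m = 0.38205 mm
difference = 0.74749 − 0.38205 = 0.36544 mm

0.365 mm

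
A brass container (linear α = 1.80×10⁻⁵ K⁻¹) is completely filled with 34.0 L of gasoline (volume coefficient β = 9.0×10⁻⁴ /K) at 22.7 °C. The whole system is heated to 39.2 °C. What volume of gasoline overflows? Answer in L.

The container also expands: β_container ≈ 3α = 5.4×10⁻⁵ /K
Net overflow = V₀(β_liq − 3α_cont)ΔT
β − 3α = 9.00×10⁻⁴ − 5.4×10⁻⁵ = 8.46×10⁻⁴ /K; ΔT = 16.5 K
ΔV = 34.0 × 8.46×10⁻⁴ × 16.5 = 0.475 L

0.475 L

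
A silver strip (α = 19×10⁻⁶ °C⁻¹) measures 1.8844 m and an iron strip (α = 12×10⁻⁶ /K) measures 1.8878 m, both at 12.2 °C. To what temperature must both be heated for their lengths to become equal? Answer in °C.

L₁(1 + α₁ΔT) = L₂(1 + α₂ΔT) ⇒ ΔT = (L₂ − L₁)/(α₁L₁ − α₂L₂)
L₂ − L₁ = 1.8878 − 1.8844 = 3.40×10⁻³ m
α₁L₁ − α₂L₂ = 19×10⁻⁶×1.8844 − 12×10⁻⁶×1.8878 = 1.315×10⁻⁵ m/K
ΔT = 3.40×10⁻³ / 1.315×10⁻⁵ = 258.555 K
T = 12.2 + 258.555 = 270.755 °C

T = 270.8 °C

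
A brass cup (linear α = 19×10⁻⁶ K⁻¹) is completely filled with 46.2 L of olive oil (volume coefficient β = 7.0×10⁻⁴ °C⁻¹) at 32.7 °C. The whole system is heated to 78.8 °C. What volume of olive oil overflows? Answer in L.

The cup also expands: β_container ≈ 3α = 5.7×10⁻⁵ /K
Net overflow = V₀(β_liq − 3α_cont)ΔT
β − 3α = 7.00×10⁻⁴ − 5.7×10⁻⁵ = 6.43×10⁻⁴ /K; ΔT = 46.1 K
ΔV = 46.2 × 6.43×10⁻⁴ × 46.1 = 1.37 L

1.37 L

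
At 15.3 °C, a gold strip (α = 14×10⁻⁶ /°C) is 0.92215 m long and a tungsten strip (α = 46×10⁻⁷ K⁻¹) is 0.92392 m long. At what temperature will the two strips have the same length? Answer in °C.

L₁(1 + α₁ΔT) = L₂(1 + α₂ΔT) ⇒ ΔT = (L₂ − L₁)/(α₁L₁ − α₂L₂)
L₂ − L₁ = 0.92392 − 0.92215 = 1.77×10⁻³ m
α₁L₁ − α₂L₂ = 14×10⁻⁶×0.92215 − 46×10⁻⁷×0.92392 = 8.660068×10⁻⁶ m/K
ΔT = 1.77×10⁻³ / 8.660068×10⁻⁶ = 204.386 K
T = 15.3 + 204.386 = 219.686 °C

T = 219.7 °C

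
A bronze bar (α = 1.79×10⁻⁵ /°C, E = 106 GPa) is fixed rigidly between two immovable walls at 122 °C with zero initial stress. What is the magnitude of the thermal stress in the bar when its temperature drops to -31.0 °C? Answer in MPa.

Fully constrained: the free strain ε = αΔT is blocked, so σ = Eε = EαΔT.
|ΔT| = 153.0 K
σ = 106×10⁹ × 1.79×10⁻⁵ × 153.0 = 2.90×10⁸ Pa

σ = 290 MPa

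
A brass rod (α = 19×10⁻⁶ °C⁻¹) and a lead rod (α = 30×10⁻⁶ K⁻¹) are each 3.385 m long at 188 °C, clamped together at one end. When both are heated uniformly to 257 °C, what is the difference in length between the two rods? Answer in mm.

2.57 mm

ΔT = 69 K
brass: ΔL = 19×10⁻⁶ × 3.385 m × 69 = 4.4377×10⁻³ m = 4.4377 mm
lead: ΔL = 30×10⁻⁶ × 3.385 m × 69 = 7.0069×10⁻³ m = 7.0069 mm
difference = 7.0069 − 4.4377 = 2.5692 mm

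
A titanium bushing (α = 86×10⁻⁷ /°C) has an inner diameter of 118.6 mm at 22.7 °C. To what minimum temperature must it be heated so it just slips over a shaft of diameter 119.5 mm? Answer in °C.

Required Δd = 119.5 − 118.6 = 0.9 mm
Δd = αd₀ΔT ⇒ ΔT = Δd/(αd₀) = 0.9 / (86×10⁻⁷ × 118.6) = 882.39 K
T_min = 22.7 + 882.39 = 905.09 °C

T = 905 °C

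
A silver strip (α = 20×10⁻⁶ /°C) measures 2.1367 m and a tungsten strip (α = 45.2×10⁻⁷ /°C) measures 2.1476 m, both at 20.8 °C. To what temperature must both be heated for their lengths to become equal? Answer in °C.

T = 350.8 °C

Equal length when α₁L₁ΔT − α₂L₂ΔT = L₂ − L₁ = 1.09×10⁻² m
α₁L₁ = 4.2734×10⁻⁵, α₂L₂ = 9.707152×10⁻⁶ → Δ(αL) = 3.3026848×10⁻⁵ m/K
ΔT = 1.09×10⁻² / 3.3026848×10⁻⁵ = 330.035 K, so T = 20.8 + 330.035 = 350.835 °C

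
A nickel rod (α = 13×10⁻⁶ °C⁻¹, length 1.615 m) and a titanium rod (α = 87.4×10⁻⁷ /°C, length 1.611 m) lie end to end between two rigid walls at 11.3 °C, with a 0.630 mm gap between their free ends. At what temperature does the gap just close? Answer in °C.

T = 29.3 °C

α₁L₁ = 2.0995×10⁻⁵ m/K, α₂L₂ = 1.408014×10⁻⁵ m/K → total 3.507514×10⁻⁵ m/K
ΔT = g/(α₁L₁+α₂L₂) = 6.30×10⁻⁴ / 3.507514×10⁻⁵ = 17.961 K
T = 11.3 + 17.961 = 29.261 °C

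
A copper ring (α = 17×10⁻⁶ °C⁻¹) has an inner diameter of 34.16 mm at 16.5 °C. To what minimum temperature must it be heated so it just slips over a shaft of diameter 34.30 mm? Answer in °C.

T = 258 °C

Required Δd = 34.30 − 34.16 = 0.14 mm
Δd = αd₀ΔT ⇒ ΔT = Δd/(αd₀) = 0.14 / (17×10⁻⁶ × 34.16) = 241.08 K
T_min = 16.5 + 241.08 = 257.58 °C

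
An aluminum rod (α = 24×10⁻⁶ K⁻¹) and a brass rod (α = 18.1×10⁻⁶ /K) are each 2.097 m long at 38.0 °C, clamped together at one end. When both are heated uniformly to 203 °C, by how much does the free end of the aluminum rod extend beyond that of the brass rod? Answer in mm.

ΔT = 165.0 K
aluminum: ΔL = 24×10⁻⁶ × 2.097 m × 165.0 = 8.3041×10⁻³ m = 8.3041 mm
brass: ΔL = 18.1×10⁻⁶ × 2.097 m × 165.0 = 6.2627×10⁻³ m = 6.2627 mm
difference = 8.3041 − 6.2627 = 2.0414 mm

2.04 mm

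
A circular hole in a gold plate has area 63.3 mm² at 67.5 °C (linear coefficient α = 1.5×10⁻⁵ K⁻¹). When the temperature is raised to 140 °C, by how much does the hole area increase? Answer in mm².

Area coefficient ≈ 2α; |ΔT| = 72.5 K
ΔA = 2αA₀ΔT = 2(1.5×10⁻⁵)(63.3)(72.5) = 0.138 mm²

ΔA = 0.138 mm²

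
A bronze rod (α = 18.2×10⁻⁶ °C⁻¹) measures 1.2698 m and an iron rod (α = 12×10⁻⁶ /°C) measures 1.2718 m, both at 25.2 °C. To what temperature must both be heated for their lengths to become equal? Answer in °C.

Equal length when α₁L₁ΔT − α₂L₂ΔT = L₂ − L₁ = 2.00×10⁻³ m
α₁L₁ = 2.311036×10⁻⁵, α₂L₂ = 1.52616×10⁻⁵ → Δ(αL) = 7.84876×10⁻⁶ m/K
ΔT = 2.00×10⁻³ / 7.84876×10⁻⁶ = 254.817 K, so T = 25.2 + 254.817 = 280.017 °C

T = 280.0 °C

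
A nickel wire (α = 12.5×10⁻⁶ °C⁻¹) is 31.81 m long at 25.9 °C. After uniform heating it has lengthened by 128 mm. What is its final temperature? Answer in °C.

T = 348 °C

ΔL = αL₀ΔT ⇒ ΔT = ΔL / (αL₀)
ΔT = 128×10⁻³ m / (12.5×10⁻⁶ × 31.81 m) = 321.91 K
T = 25.9 + 321.91 = 347.81 °C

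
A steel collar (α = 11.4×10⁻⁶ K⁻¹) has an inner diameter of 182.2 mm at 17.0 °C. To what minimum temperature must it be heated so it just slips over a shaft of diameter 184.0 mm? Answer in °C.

T = 884 °C

Required Δd = 184.0 − 182.2 = 1.8 mm
Δd = αd₀ΔT ⇒ ΔT = Δd/(αd₀) = 1.8 / (11.4×10⁻⁶ × 182.2) = 866.60 K
T_min = 17.0 + 866.60 = 883.60 °C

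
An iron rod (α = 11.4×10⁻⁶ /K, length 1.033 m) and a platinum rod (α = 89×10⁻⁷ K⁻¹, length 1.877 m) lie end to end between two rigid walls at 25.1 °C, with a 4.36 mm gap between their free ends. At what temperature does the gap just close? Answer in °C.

α₁L₁ = 1.17762×10⁻⁵ m/K, α₂L₂ = 1.67053×10⁻⁵ m/K → total 2.84815×10⁻⁵ m/K
ΔT = g/(α₁L₁+α₂L₂) = 4.36×10⁻³ / 2.84815×10⁻⁵ = 153.08 K
T = 25.1 + 153.08 = 178.18 °C

T = 178 °C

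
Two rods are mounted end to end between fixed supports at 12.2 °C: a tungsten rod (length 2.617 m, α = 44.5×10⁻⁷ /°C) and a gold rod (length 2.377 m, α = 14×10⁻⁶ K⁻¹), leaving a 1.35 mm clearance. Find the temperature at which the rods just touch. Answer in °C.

Gap closes when ΔL₁ + ΔL₂ = 1.35 mm = 1.35×10⁻³ m
(α₁L₁ + α₂L₂)ΔT = g
α₁L₁ + α₂L₂ = 44.5×10⁻⁷×2.617 + 14×10⁻⁶×2.377 = 4.492365×10⁻⁵ m/K
ΔT = 1.35×10⁻³ / 4.492365×10⁻⁵ = 30.051 K
T = 12.2 + 30.051 = 42.251 °C

T = 42.3 °C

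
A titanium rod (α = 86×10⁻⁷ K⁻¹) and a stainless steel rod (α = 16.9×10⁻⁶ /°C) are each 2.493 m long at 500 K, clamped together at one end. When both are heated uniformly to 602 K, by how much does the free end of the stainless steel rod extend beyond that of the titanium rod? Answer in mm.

2.11 mm

ΔT = 102 K
titanium: ΔL = 86×10⁻⁷ × 2.493 m × 102 = 2.1869×10⁻³ m = 2.1869 mm
stainless steel: ΔL = 16.9×10⁻⁶ × 2.493 m × 102 = 4.2974×10⁻³ m = 4.2974 mm
difference = 4.2974 − 2.1869 = 2.1105 mm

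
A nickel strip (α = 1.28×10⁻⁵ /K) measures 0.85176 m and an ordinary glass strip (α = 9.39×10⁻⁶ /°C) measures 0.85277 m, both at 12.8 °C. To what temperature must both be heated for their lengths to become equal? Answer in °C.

T = 361.7 °C

Equal length when α₁L₁ΔT − α₂L₂ΔT = L₂ − L₁ = 1.01×10⁻³ m
α₁L₁ = 1.0902528×10⁻⁵, α₂L₂ = 8.0075103×10⁻⁶ → Δ(αL) = 2.8950177×10⁻⁶ m/K
ΔT = 1.01×10⁻³ / 2.8950177×10⁻⁶ = 348.875 K, so T = 12.8 + 348.875 = 361.675 °C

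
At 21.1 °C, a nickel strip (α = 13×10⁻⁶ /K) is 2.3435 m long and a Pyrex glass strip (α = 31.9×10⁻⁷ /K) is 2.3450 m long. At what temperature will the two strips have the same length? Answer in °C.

L₁(1 + α₁ΔT) = L₂(1 + α₂ΔT) ⇒ ΔT = (L₂ − L₁)/(α₁L₁ − α₂L₂)
L₂ − L₁ = 2.3450 − 2.3435 = 1.50×10⁻³ m
α₁L₁ − α₂L₂ = 13×10⁻⁶×2.3435 − 31.9×10⁻⁷×2.3450 = 2.298495×10⁻⁵ m/K
ΔT = 1.50×10⁻³ / 2.298495×10⁻⁵ = 65.2601 K
T = 21.1 + 65.2601 = 86.3601 °C

T = 86.36 °C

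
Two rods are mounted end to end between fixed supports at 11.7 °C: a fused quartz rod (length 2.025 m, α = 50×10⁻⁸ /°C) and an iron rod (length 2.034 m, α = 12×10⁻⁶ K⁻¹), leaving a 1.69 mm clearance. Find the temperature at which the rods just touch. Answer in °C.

Gap closes when ΔL₁ + ΔL₂ = 1.69 mm = 1.69×10⁻³ m
(α₁L₁ + α₂L₂)ΔT = g
α₁L₁ + α₂L₂ = 50×10⁻⁸×2.025 + 12×10⁻⁶×2.034 = 2.54205×10⁻⁵ m/K
ΔT = 1.69×10⁻³ / 2.54205×10⁻⁵ = 66.482 K
T = 11.7 + 66.482 = 78.182 °C

T = 78.2 °C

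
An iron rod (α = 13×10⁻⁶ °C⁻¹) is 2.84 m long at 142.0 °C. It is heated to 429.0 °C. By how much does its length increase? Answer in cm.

ΔL = 1.06 cm

|ΔT| = |429.0 − 142.0| = 287.0 K
ΔL = αL₀ΔT = (13×10⁻⁶)(2.84)(287.0) = 1.06×10⁻² m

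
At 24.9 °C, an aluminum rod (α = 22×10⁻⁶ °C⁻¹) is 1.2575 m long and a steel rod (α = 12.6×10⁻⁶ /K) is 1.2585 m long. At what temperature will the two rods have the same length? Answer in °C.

T = 109.6 °C

Equal length when α₁L₁ΔT − α₂L₂ΔT = L₂ − L₁ = 1.00×10⁻³ m
α₁L₁ = 2.7665×10⁻⁵, α₂L₂ = 1.58571×10⁻⁵ → Δ(αL) = 1.18079×10⁻⁵ m/K
ΔT = 1.00×10⁻³ / 1.18079×10⁻⁵ = 84.689 K, so T = 24.9 + 84.689 = 109.589 °C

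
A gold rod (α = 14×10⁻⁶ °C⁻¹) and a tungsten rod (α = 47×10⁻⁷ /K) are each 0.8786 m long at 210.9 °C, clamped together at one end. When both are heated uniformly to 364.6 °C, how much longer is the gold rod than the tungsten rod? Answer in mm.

ΔT = 153.7 K
gold: ΔL = 14×10⁻⁶ × 0.8786 m × 153.7 = 1.8906×10⁻³ m = 1.8906 mm
tungsten: ΔL = 47×10⁻⁷ × 0.8786 m × 153.7 = 6.3469×10⁻⁴ m = 0.63469 mm
difference = 1.8906 − 0.63469 = 1.25591 mm

1.26 mm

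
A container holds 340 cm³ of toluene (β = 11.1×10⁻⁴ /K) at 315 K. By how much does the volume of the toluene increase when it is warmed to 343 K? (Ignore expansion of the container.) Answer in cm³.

ΔV = 10.6 cm³

|ΔT| = |343 − 315| = 28 K
ΔV = βV₀ΔT = (11.1×10⁻⁴)(340)(28) = 10.6 cm³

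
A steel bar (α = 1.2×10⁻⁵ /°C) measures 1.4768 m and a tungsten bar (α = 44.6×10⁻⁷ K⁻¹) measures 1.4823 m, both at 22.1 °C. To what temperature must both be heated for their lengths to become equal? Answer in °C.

L₁(1 + α₁ΔT) = L₂(1 + α₂ΔT) ⇒ ΔT = (L₂ − L₁)/(α₁L₁ − α₂L₂)
L₂ − L₁ = 1.4823 − 1.4768 = 5.50×10⁻³ m
α₁L₁ − α₂L₂ = 1.2×10⁻⁵×1.4768 − 44.6×10⁻⁷×1.4823 = 1.1110542×10⁻⁵ m/K
ΔT = 5.50×10⁻³ / 1.1110542×10⁻⁵ = 495.025 K
T = 22.1 + 495.025 = 517.125 °C

T = 517.1 °C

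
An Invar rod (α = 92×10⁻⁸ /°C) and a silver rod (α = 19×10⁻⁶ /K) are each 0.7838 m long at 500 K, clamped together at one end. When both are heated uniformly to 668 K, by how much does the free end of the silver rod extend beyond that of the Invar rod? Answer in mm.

2.38 mm

ΔT = 168 K
Invar: ΔL = 92×10⁻⁸ × 0.7838 m × 168 = 1.2114×10⁻⁴ m = 0.12114 mm
silver: ΔL = 19×10⁻⁶ × 0.7838 m × 168 = 2.5019×10⁻³ m = 2.5019 mm
difference = 2.5019 − 0.12114 = 2.38076 mm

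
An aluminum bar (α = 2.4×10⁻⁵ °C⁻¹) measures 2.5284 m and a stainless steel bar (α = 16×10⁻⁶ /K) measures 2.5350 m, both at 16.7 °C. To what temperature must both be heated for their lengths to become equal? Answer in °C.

L₁(1 + α₁ΔT) = L₂(1 + α₂ΔT) ⇒ ΔT = (L₂ − L₁)/(α₁L₁ − α₂L₂)
L₂ − L₁ = 2.5350 − 2.5284 = 6.60×10⁻³ m
α₁L₁ − α₂L₂ = 2.4×10⁻⁵×2.5284 − 16×10⁻⁶×2.5350 = 2.01216×10⁻⁵ m/K
ΔT = 6.60×10⁻³ / 2.01216×10⁻⁵ = 328.006 K
T = 16.7 + 328.006 = 344.706 °C

T = 344.7 °C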